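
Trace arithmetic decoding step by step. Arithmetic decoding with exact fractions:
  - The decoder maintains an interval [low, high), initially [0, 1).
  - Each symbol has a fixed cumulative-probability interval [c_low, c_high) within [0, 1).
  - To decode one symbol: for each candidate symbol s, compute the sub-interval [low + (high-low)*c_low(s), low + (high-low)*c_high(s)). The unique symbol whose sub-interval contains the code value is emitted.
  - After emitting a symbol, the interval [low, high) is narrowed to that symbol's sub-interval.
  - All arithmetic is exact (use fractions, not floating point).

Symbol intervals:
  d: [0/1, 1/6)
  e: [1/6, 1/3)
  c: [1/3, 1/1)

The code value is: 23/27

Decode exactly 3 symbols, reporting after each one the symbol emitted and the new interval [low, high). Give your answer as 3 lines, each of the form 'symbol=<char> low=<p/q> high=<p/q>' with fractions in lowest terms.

Step 1: interval [0/1, 1/1), width = 1/1 - 0/1 = 1/1
  'd': [0/1 + 1/1*0/1, 0/1 + 1/1*1/6) = [0/1, 1/6)
  'e': [0/1 + 1/1*1/6, 0/1 + 1/1*1/3) = [1/6, 1/3)
  'c': [0/1 + 1/1*1/3, 0/1 + 1/1*1/1) = [1/3, 1/1) <- contains code 23/27
  emit 'c', narrow to [1/3, 1/1)
Step 2: interval [1/3, 1/1), width = 1/1 - 1/3 = 2/3
  'd': [1/3 + 2/3*0/1, 1/3 + 2/3*1/6) = [1/3, 4/9)
  'e': [1/3 + 2/3*1/6, 1/3 + 2/3*1/3) = [4/9, 5/9)
  'c': [1/3 + 2/3*1/3, 1/3 + 2/3*1/1) = [5/9, 1/1) <- contains code 23/27
  emit 'c', narrow to [5/9, 1/1)
Step 3: interval [5/9, 1/1), width = 1/1 - 5/9 = 4/9
  'd': [5/9 + 4/9*0/1, 5/9 + 4/9*1/6) = [5/9, 17/27)
  'e': [5/9 + 4/9*1/6, 5/9 + 4/9*1/3) = [17/27, 19/27)
  'c': [5/9 + 4/9*1/3, 5/9 + 4/9*1/1) = [19/27, 1/1) <- contains code 23/27
  emit 'c', narrow to [19/27, 1/1)

Answer: symbol=c low=1/3 high=1/1
symbol=c low=5/9 high=1/1
symbol=c low=19/27 high=1/1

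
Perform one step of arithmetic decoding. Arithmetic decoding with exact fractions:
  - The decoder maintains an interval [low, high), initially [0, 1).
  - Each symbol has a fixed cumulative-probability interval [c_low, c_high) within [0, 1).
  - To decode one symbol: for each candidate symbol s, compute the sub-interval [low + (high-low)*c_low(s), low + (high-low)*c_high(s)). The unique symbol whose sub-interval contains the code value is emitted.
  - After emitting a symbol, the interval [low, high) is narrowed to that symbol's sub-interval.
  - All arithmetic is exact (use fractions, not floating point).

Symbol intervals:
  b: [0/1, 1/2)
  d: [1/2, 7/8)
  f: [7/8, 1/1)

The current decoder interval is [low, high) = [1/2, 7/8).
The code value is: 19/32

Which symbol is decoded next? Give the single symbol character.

Answer: b

Derivation:
Interval width = high − low = 7/8 − 1/2 = 3/8
Scaled code = (code − low) / width = (19/32 − 1/2) / 3/8 = 1/4
  b: [0/1, 1/2) ← scaled code falls here ✓
  d: [1/2, 7/8) 
  f: [7/8, 1/1) 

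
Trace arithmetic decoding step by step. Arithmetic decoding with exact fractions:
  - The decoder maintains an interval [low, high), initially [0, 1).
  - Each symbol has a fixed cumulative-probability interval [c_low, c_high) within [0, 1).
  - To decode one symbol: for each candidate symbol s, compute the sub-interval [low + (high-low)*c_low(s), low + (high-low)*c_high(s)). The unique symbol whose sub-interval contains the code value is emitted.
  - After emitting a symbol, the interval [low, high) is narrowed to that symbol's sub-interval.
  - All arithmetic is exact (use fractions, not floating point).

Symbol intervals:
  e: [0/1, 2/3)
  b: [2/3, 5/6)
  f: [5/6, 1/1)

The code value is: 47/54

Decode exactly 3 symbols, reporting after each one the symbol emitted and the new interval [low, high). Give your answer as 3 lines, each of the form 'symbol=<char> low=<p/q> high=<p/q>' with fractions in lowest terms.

Answer: symbol=f low=5/6 high=1/1
symbol=e low=5/6 high=17/18
symbol=e low=5/6 high=49/54

Derivation:
Step 1: interval [0/1, 1/1), width = 1/1 - 0/1 = 1/1
  'e': [0/1 + 1/1*0/1, 0/1 + 1/1*2/3) = [0/1, 2/3)
  'b': [0/1 + 1/1*2/3, 0/1 + 1/1*5/6) = [2/3, 5/6)
  'f': [0/1 + 1/1*5/6, 0/1 + 1/1*1/1) = [5/6, 1/1) <- contains code 47/54
  emit 'f', narrow to [5/6, 1/1)
Step 2: interval [5/6, 1/1), width = 1/1 - 5/6 = 1/6
  'e': [5/6 + 1/6*0/1, 5/6 + 1/6*2/3) = [5/6, 17/18) <- contains code 47/54
  'b': [5/6 + 1/6*2/3, 5/6 + 1/6*5/6) = [17/18, 35/36)
  'f': [5/6 + 1/6*5/6, 5/6 + 1/6*1/1) = [35/36, 1/1)
  emit 'e', narrow to [5/6, 17/18)
Step 3: interval [5/6, 17/18), width = 17/18 - 5/6 = 1/9
  'e': [5/6 + 1/9*0/1, 5/6 + 1/9*2/3) = [5/6, 49/54) <- contains code 47/54
  'b': [5/6 + 1/9*2/3, 5/6 + 1/9*5/6) = [49/54, 25/27)
  'f': [5/6 + 1/9*5/6, 5/6 + 1/9*1/1) = [25/27, 17/18)
  emit 'e', narrow to [5/6, 49/54)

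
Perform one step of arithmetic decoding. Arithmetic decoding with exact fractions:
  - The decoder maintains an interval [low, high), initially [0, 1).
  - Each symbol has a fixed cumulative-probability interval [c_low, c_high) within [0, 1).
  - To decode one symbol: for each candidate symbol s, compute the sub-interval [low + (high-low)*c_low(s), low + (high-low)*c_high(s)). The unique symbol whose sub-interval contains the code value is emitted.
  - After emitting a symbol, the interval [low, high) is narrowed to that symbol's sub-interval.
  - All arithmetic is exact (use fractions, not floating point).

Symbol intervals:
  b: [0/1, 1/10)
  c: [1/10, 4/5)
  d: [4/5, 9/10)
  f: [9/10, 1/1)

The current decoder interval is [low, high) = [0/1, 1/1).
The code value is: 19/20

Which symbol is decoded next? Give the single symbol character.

Interval width = high − low = 1/1 − 0/1 = 1/1
Scaled code = (code − low) / width = (19/20 − 0/1) / 1/1 = 19/20
  b: [0/1, 1/10) 
  c: [1/10, 4/5) 
  d: [4/5, 9/10) 
  f: [9/10, 1/1) ← scaled code falls here ✓

Answer: f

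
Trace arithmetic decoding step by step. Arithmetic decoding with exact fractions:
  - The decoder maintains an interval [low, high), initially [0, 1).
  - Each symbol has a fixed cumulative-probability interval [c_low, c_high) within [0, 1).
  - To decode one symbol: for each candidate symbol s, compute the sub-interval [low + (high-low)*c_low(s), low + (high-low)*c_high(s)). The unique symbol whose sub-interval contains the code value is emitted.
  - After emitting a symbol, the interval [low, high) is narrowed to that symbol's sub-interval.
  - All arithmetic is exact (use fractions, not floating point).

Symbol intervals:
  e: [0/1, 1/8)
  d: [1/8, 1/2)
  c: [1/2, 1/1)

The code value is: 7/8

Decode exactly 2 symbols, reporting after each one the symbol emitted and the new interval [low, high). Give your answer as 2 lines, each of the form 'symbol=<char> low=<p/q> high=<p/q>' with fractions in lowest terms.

Step 1: interval [0/1, 1/1), width = 1/1 - 0/1 = 1/1
  'e': [0/1 + 1/1*0/1, 0/1 + 1/1*1/8) = [0/1, 1/8)
  'd': [0/1 + 1/1*1/8, 0/1 + 1/1*1/2) = [1/8, 1/2)
  'c': [0/1 + 1/1*1/2, 0/1 + 1/1*1/1) = [1/2, 1/1) <- contains code 7/8
  emit 'c', narrow to [1/2, 1/1)
Step 2: interval [1/2, 1/1), width = 1/1 - 1/2 = 1/2
  'e': [1/2 + 1/2*0/1, 1/2 + 1/2*1/8) = [1/2, 9/16)
  'd': [1/2 + 1/2*1/8, 1/2 + 1/2*1/2) = [9/16, 3/4)
  'c': [1/2 + 1/2*1/2, 1/2 + 1/2*1/1) = [3/4, 1/1) <- contains code 7/8
  emit 'c', narrow to [3/4, 1/1)

Answer: symbol=c low=1/2 high=1/1
symbol=c low=3/4 high=1/1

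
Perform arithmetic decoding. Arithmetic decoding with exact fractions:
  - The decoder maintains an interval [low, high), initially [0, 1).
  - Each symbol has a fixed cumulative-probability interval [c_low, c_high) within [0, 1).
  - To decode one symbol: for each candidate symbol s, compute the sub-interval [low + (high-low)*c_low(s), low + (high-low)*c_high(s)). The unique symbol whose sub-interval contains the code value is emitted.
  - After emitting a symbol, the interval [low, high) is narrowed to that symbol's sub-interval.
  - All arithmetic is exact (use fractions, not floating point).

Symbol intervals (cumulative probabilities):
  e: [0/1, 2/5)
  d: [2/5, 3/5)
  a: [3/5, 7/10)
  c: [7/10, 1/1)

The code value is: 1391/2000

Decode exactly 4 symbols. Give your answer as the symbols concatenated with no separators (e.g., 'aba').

Answer: accd

Derivation:
Step 1: interval [0/1, 1/1), width = 1/1 - 0/1 = 1/1
  'e': [0/1 + 1/1*0/1, 0/1 + 1/1*2/5) = [0/1, 2/5)
  'd': [0/1 + 1/1*2/5, 0/1 + 1/1*3/5) = [2/5, 3/5)
  'a': [0/1 + 1/1*3/5, 0/1 + 1/1*7/10) = [3/5, 7/10) <- contains code 1391/2000
  'c': [0/1 + 1/1*7/10, 0/1 + 1/1*1/1) = [7/10, 1/1)
  emit 'a', narrow to [3/5, 7/10)
Step 2: interval [3/5, 7/10), width = 7/10 - 3/5 = 1/10
  'e': [3/5 + 1/10*0/1, 3/5 + 1/10*2/5) = [3/5, 16/25)
  'd': [3/5 + 1/10*2/5, 3/5 + 1/10*3/5) = [16/25, 33/50)
  'a': [3/5 + 1/10*3/5, 3/5 + 1/10*7/10) = [33/50, 67/100)
  'c': [3/5 + 1/10*7/10, 3/5 + 1/10*1/1) = [67/100, 7/10) <- contains code 1391/2000
  emit 'c', narrow to [67/100, 7/10)
Step 3: interval [67/100, 7/10), width = 7/10 - 67/100 = 3/100
  'e': [67/100 + 3/100*0/1, 67/100 + 3/100*2/5) = [67/100, 341/500)
  'd': [67/100 + 3/100*2/5, 67/100 + 3/100*3/5) = [341/500, 86/125)
  'a': [67/100 + 3/100*3/5, 67/100 + 3/100*7/10) = [86/125, 691/1000)
  'c': [67/100 + 3/100*7/10, 67/100 + 3/100*1/1) = [691/1000, 7/10) <- contains code 1391/2000
  emit 'c', narrow to [691/1000, 7/10)
Step 4: interval [691/1000, 7/10), width = 7/10 - 691/1000 = 9/1000
  'e': [691/1000 + 9/1000*0/1, 691/1000 + 9/1000*2/5) = [691/1000, 3473/5000)
  'd': [691/1000 + 9/1000*2/5, 691/1000 + 9/1000*3/5) = [3473/5000, 1741/2500) <- contains code 1391/2000
  'a': [691/1000 + 9/1000*3/5, 691/1000 + 9/1000*7/10) = [1741/2500, 6973/10000)
  'c': [691/1000 + 9/1000*7/10, 691/1000 + 9/1000*1/1) = [6973/10000, 7/10)
  emit 'd', narrow to [3473/5000, 1741/2500)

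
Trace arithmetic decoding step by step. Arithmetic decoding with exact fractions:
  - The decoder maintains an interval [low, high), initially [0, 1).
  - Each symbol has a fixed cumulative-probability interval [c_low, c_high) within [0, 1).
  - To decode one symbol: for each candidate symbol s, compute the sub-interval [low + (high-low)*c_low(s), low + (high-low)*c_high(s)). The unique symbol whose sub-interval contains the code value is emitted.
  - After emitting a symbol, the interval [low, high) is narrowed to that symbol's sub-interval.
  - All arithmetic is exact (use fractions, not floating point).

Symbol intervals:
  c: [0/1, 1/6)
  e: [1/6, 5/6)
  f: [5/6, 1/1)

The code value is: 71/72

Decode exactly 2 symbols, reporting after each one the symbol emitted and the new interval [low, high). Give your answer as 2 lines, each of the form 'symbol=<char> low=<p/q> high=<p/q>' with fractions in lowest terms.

Answer: symbol=f low=5/6 high=1/1
symbol=f low=35/36 high=1/1

Derivation:
Step 1: interval [0/1, 1/1), width = 1/1 - 0/1 = 1/1
  'c': [0/1 + 1/1*0/1, 0/1 + 1/1*1/6) = [0/1, 1/6)
  'e': [0/1 + 1/1*1/6, 0/1 + 1/1*5/6) = [1/6, 5/6)
  'f': [0/1 + 1/1*5/6, 0/1 + 1/1*1/1) = [5/6, 1/1) <- contains code 71/72
  emit 'f', narrow to [5/6, 1/1)
Step 2: interval [5/6, 1/1), width = 1/1 - 5/6 = 1/6
  'c': [5/6 + 1/6*0/1, 5/6 + 1/6*1/6) = [5/6, 31/36)
  'e': [5/6 + 1/6*1/6, 5/6 + 1/6*5/6) = [31/36, 35/36)
  'f': [5/6 + 1/6*5/6, 5/6 + 1/6*1/1) = [35/36, 1/1) <- contains code 71/72
  emit 'f', narrow to [35/36, 1/1)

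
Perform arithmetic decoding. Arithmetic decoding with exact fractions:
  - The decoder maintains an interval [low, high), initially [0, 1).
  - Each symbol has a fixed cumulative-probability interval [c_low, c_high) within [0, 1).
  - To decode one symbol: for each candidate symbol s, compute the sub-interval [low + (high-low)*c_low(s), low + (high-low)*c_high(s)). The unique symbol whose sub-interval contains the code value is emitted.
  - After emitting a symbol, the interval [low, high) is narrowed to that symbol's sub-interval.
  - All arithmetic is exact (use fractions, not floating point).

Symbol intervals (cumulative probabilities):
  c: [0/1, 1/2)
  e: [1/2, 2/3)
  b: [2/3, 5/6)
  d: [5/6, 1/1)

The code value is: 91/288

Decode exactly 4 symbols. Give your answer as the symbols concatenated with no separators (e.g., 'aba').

Answer: cebb

Derivation:
Step 1: interval [0/1, 1/1), width = 1/1 - 0/1 = 1/1
  'c': [0/1 + 1/1*0/1, 0/1 + 1/1*1/2) = [0/1, 1/2) <- contains code 91/288
  'e': [0/1 + 1/1*1/2, 0/1 + 1/1*2/3) = [1/2, 2/3)
  'b': [0/1 + 1/1*2/3, 0/1 + 1/1*5/6) = [2/3, 5/6)
  'd': [0/1 + 1/1*5/6, 0/1 + 1/1*1/1) = [5/6, 1/1)
  emit 'c', narrow to [0/1, 1/2)
Step 2: interval [0/1, 1/2), width = 1/2 - 0/1 = 1/2
  'c': [0/1 + 1/2*0/1, 0/1 + 1/2*1/2) = [0/1, 1/4)
  'e': [0/1 + 1/2*1/2, 0/1 + 1/2*2/3) = [1/4, 1/3) <- contains code 91/288
  'b': [0/1 + 1/2*2/3, 0/1 + 1/2*5/6) = [1/3, 5/12)
  'd': [0/1 + 1/2*5/6, 0/1 + 1/2*1/1) = [5/12, 1/2)
  emit 'e', narrow to [1/4, 1/3)
Step 3: interval [1/4, 1/3), width = 1/3 - 1/4 = 1/12
  'c': [1/4 + 1/12*0/1, 1/4 + 1/12*1/2) = [1/4, 7/24)
  'e': [1/4 + 1/12*1/2, 1/4 + 1/12*2/3) = [7/24, 11/36)
  'b': [1/4 + 1/12*2/3, 1/4 + 1/12*5/6) = [11/36, 23/72) <- contains code 91/288
  'd': [1/4 + 1/12*5/6, 1/4 + 1/12*1/1) = [23/72, 1/3)
  emit 'b', narrow to [11/36, 23/72)
Step 4: interval [11/36, 23/72), width = 23/72 - 11/36 = 1/72
  'c': [11/36 + 1/72*0/1, 11/36 + 1/72*1/2) = [11/36, 5/16)
  'e': [11/36 + 1/72*1/2, 11/36 + 1/72*2/3) = [5/16, 17/54)
  'b': [11/36 + 1/72*2/3, 11/36 + 1/72*5/6) = [17/54, 137/432) <- contains code 91/288
  'd': [11/36 + 1/72*5/6, 11/36 + 1/72*1/1) = [137/432, 23/72)
  emit 'b', narrow to [17/54, 137/432)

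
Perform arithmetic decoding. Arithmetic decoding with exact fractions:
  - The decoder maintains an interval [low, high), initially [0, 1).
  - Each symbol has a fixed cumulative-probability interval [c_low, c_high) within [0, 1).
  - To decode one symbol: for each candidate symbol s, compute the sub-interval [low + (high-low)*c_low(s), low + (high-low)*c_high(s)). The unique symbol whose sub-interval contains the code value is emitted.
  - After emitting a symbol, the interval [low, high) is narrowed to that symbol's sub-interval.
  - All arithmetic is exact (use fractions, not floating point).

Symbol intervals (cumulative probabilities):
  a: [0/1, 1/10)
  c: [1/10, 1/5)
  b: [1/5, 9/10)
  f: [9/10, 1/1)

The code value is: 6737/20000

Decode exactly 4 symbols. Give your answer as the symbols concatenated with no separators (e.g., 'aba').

Step 1: interval [0/1, 1/1), width = 1/1 - 0/1 = 1/1
  'a': [0/1 + 1/1*0/1, 0/1 + 1/1*1/10) = [0/1, 1/10)
  'c': [0/1 + 1/1*1/10, 0/1 + 1/1*1/5) = [1/10, 1/5)
  'b': [0/1 + 1/1*1/5, 0/1 + 1/1*9/10) = [1/5, 9/10) <- contains code 6737/20000
  'f': [0/1 + 1/1*9/10, 0/1 + 1/1*1/1) = [9/10, 1/1)
  emit 'b', narrow to [1/5, 9/10)
Step 2: interval [1/5, 9/10), width = 9/10 - 1/5 = 7/10
  'a': [1/5 + 7/10*0/1, 1/5 + 7/10*1/10) = [1/5, 27/100)
  'c': [1/5 + 7/10*1/10, 1/5 + 7/10*1/5) = [27/100, 17/50) <- contains code 6737/20000
  'b': [1/5 + 7/10*1/5, 1/5 + 7/10*9/10) = [17/50, 83/100)
  'f': [1/5 + 7/10*9/10, 1/5 + 7/10*1/1) = [83/100, 9/10)
  emit 'c', narrow to [27/100, 17/50)
Step 3: interval [27/100, 17/50), width = 17/50 - 27/100 = 7/100
  'a': [27/100 + 7/100*0/1, 27/100 + 7/100*1/10) = [27/100, 277/1000)
  'c': [27/100 + 7/100*1/10, 27/100 + 7/100*1/5) = [277/1000, 71/250)
  'b': [27/100 + 7/100*1/5, 27/100 + 7/100*9/10) = [71/250, 333/1000)
  'f': [27/100 + 7/100*9/10, 27/100 + 7/100*1/1) = [333/1000, 17/50) <- contains code 6737/20000
  emit 'f', narrow to [333/1000, 17/50)
Step 4: interval [333/1000, 17/50), width = 17/50 - 333/1000 = 7/1000
  'a': [333/1000 + 7/1000*0/1, 333/1000 + 7/1000*1/10) = [333/1000, 3337/10000)
  'c': [333/1000 + 7/1000*1/10, 333/1000 + 7/1000*1/5) = [3337/10000, 209/625)
  'b': [333/1000 + 7/1000*1/5, 333/1000 + 7/1000*9/10) = [209/625, 3393/10000) <- contains code 6737/20000
  'f': [333/1000 + 7/1000*9/10, 333/1000 + 7/1000*1/1) = [3393/10000, 17/50)
  emit 'b', narrow to [209/625, 3393/10000)

Answer: bcfb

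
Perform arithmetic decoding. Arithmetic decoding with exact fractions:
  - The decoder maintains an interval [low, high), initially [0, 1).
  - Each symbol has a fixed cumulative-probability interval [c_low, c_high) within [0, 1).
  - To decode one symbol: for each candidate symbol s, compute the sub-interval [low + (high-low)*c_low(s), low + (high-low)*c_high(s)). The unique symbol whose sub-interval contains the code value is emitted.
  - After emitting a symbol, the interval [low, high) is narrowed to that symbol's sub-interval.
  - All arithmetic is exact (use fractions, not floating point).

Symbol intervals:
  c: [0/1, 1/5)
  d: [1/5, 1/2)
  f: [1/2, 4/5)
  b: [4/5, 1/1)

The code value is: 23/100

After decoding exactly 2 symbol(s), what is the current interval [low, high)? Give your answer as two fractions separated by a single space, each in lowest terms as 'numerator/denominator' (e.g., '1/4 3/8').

Answer: 1/5 13/50

Derivation:
Step 1: interval [0/1, 1/1), width = 1/1 - 0/1 = 1/1
  'c': [0/1 + 1/1*0/1, 0/1 + 1/1*1/5) = [0/1, 1/5)
  'd': [0/1 + 1/1*1/5, 0/1 + 1/1*1/2) = [1/5, 1/2) <- contains code 23/100
  'f': [0/1 + 1/1*1/2, 0/1 + 1/1*4/5) = [1/2, 4/5)
  'b': [0/1 + 1/1*4/5, 0/1 + 1/1*1/1) = [4/5, 1/1)
  emit 'd', narrow to [1/5, 1/2)
Step 2: interval [1/5, 1/2), width = 1/2 - 1/5 = 3/10
  'c': [1/5 + 3/10*0/1, 1/5 + 3/10*1/5) = [1/5, 13/50) <- contains code 23/100
  'd': [1/5 + 3/10*1/5, 1/5 + 3/10*1/2) = [13/50, 7/20)
  'f': [1/5 + 3/10*1/2, 1/5 + 3/10*4/5) = [7/20, 11/25)
  'b': [1/5 + 3/10*4/5, 1/5 + 3/10*1/1) = [11/25, 1/2)
  emit 'c', narrow to [1/5, 13/50)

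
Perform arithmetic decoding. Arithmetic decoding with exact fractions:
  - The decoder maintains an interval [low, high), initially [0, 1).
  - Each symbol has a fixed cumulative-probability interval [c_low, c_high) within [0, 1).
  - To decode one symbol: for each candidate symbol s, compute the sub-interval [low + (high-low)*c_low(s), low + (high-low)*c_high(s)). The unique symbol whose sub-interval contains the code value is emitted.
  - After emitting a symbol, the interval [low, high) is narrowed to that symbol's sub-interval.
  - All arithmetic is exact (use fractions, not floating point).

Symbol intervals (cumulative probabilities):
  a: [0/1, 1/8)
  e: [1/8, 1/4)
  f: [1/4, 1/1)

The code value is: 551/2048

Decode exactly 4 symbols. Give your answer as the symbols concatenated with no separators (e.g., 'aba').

Answer: faef

Derivation:
Step 1: interval [0/1, 1/1), width = 1/1 - 0/1 = 1/1
  'a': [0/1 + 1/1*0/1, 0/1 + 1/1*1/8) = [0/1, 1/8)
  'e': [0/1 + 1/1*1/8, 0/1 + 1/1*1/4) = [1/8, 1/4)
  'f': [0/1 + 1/1*1/4, 0/1 + 1/1*1/1) = [1/4, 1/1) <- contains code 551/2048
  emit 'f', narrow to [1/4, 1/1)
Step 2: interval [1/4, 1/1), width = 1/1 - 1/4 = 3/4
  'a': [1/4 + 3/4*0/1, 1/4 + 3/4*1/8) = [1/4, 11/32) <- contains code 551/2048
  'e': [1/4 + 3/4*1/8, 1/4 + 3/4*1/4) = [11/32, 7/16)
  'f': [1/4 + 3/4*1/4, 1/4 + 3/4*1/1) = [7/16, 1/1)
  emit 'a', narrow to [1/4, 11/32)
Step 3: interval [1/4, 11/32), width = 11/32 - 1/4 = 3/32
  'a': [1/4 + 3/32*0/1, 1/4 + 3/32*1/8) = [1/4, 67/256)
  'e': [1/4 + 3/32*1/8, 1/4 + 3/32*1/4) = [67/256, 35/128) <- contains code 551/2048
  'f': [1/4 + 3/32*1/4, 1/4 + 3/32*1/1) = [35/128, 11/32)
  emit 'e', narrow to [67/256, 35/128)
Step 4: interval [67/256, 35/128), width = 35/128 - 67/256 = 3/256
  'a': [67/256 + 3/256*0/1, 67/256 + 3/256*1/8) = [67/256, 539/2048)
  'e': [67/256 + 3/256*1/8, 67/256 + 3/256*1/4) = [539/2048, 271/1024)
  'f': [67/256 + 3/256*1/4, 67/256 + 3/256*1/1) = [271/1024, 35/128) <- contains code 551/2048
  emit 'f', narrow to [271/1024, 35/128)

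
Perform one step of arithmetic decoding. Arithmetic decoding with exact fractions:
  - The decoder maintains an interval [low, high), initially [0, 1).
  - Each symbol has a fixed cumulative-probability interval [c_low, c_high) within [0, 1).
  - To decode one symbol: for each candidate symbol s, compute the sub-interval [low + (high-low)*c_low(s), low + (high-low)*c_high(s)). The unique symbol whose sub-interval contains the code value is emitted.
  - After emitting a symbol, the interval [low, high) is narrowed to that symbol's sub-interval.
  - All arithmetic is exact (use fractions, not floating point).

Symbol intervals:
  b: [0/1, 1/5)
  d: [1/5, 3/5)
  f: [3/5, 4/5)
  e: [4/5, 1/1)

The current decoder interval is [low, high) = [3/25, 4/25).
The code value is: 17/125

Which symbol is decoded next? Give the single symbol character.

Answer: d

Derivation:
Interval width = high − low = 4/25 − 3/25 = 1/25
Scaled code = (code − low) / width = (17/125 − 3/25) / 1/25 = 2/5
  b: [0/1, 1/5) 
  d: [1/5, 3/5) ← scaled code falls here ✓
  f: [3/5, 4/5) 
  e: [4/5, 1/1) 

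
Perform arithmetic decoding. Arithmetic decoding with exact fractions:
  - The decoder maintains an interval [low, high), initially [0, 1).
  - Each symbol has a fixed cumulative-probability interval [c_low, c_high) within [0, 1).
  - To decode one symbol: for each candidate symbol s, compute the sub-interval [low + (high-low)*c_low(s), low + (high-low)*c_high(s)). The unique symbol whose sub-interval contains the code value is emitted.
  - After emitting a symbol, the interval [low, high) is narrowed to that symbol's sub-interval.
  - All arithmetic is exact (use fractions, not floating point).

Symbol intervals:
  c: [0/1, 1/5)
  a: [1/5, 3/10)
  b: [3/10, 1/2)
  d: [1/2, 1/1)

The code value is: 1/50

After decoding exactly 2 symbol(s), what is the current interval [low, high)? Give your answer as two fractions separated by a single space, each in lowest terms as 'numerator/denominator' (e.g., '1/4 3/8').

Step 1: interval [0/1, 1/1), width = 1/1 - 0/1 = 1/1
  'c': [0/1 + 1/1*0/1, 0/1 + 1/1*1/5) = [0/1, 1/5) <- contains code 1/50
  'a': [0/1 + 1/1*1/5, 0/1 + 1/1*3/10) = [1/5, 3/10)
  'b': [0/1 + 1/1*3/10, 0/1 + 1/1*1/2) = [3/10, 1/2)
  'd': [0/1 + 1/1*1/2, 0/1 + 1/1*1/1) = [1/2, 1/1)
  emit 'c', narrow to [0/1, 1/5)
Step 2: interval [0/1, 1/5), width = 1/5 - 0/1 = 1/5
  'c': [0/1 + 1/5*0/1, 0/1 + 1/5*1/5) = [0/1, 1/25) <- contains code 1/50
  'a': [0/1 + 1/5*1/5, 0/1 + 1/5*3/10) = [1/25, 3/50)
  'b': [0/1 + 1/5*3/10, 0/1 + 1/5*1/2) = [3/50, 1/10)
  'd': [0/1 + 1/5*1/2, 0/1 + 1/5*1/1) = [1/10, 1/5)
  emit 'c', narrow to [0/1, 1/25)

Answer: 0/1 1/25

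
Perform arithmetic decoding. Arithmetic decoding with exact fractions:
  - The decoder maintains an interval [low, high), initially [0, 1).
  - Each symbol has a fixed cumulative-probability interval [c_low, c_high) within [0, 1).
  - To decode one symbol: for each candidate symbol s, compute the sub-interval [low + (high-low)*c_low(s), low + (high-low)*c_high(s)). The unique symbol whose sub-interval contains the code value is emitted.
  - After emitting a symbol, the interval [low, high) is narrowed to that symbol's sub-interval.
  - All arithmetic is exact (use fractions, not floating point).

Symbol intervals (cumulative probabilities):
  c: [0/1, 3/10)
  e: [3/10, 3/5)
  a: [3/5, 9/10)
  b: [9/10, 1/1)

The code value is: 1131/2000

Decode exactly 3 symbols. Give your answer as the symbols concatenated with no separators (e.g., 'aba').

Step 1: interval [0/1, 1/1), width = 1/1 - 0/1 = 1/1
  'c': [0/1 + 1/1*0/1, 0/1 + 1/1*3/10) = [0/1, 3/10)
  'e': [0/1 + 1/1*3/10, 0/1 + 1/1*3/5) = [3/10, 3/5) <- contains code 1131/2000
  'a': [0/1 + 1/1*3/5, 0/1 + 1/1*9/10) = [3/5, 9/10)
  'b': [0/1 + 1/1*9/10, 0/1 + 1/1*1/1) = [9/10, 1/1)
  emit 'e', narrow to [3/10, 3/5)
Step 2: interval [3/10, 3/5), width = 3/5 - 3/10 = 3/10
  'c': [3/10 + 3/10*0/1, 3/10 + 3/10*3/10) = [3/10, 39/100)
  'e': [3/10 + 3/10*3/10, 3/10 + 3/10*3/5) = [39/100, 12/25)
  'a': [3/10 + 3/10*3/5, 3/10 + 3/10*9/10) = [12/25, 57/100) <- contains code 1131/2000
  'b': [3/10 + 3/10*9/10, 3/10 + 3/10*1/1) = [57/100, 3/5)
  emit 'a', narrow to [12/25, 57/100)
Step 3: interval [12/25, 57/100), width = 57/100 - 12/25 = 9/100
  'c': [12/25 + 9/100*0/1, 12/25 + 9/100*3/10) = [12/25, 507/1000)
  'e': [12/25 + 9/100*3/10, 12/25 + 9/100*3/5) = [507/1000, 267/500)
  'a': [12/25 + 9/100*3/5, 12/25 + 9/100*9/10) = [267/500, 561/1000)
  'b': [12/25 + 9/100*9/10, 12/25 + 9/100*1/1) = [561/1000, 57/100) <- contains code 1131/2000
  emit 'b', narrow to [561/1000, 57/100)

Answer: eab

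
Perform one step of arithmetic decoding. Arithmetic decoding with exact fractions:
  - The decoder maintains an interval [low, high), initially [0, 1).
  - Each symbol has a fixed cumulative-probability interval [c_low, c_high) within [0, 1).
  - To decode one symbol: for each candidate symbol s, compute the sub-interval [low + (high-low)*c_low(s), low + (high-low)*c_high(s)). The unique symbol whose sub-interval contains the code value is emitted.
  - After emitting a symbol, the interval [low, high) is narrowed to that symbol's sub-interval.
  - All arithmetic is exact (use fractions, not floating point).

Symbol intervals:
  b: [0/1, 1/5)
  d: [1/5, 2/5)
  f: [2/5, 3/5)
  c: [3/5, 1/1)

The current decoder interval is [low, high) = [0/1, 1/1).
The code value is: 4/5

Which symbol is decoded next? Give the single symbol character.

Interval width = high − low = 1/1 − 0/1 = 1/1
Scaled code = (code − low) / width = (4/5 − 0/1) / 1/1 = 4/5
  b: [0/1, 1/5) 
  d: [1/5, 2/5) 
  f: [2/5, 3/5) 
  c: [3/5, 1/1) ← scaled code falls here ✓

Answer: c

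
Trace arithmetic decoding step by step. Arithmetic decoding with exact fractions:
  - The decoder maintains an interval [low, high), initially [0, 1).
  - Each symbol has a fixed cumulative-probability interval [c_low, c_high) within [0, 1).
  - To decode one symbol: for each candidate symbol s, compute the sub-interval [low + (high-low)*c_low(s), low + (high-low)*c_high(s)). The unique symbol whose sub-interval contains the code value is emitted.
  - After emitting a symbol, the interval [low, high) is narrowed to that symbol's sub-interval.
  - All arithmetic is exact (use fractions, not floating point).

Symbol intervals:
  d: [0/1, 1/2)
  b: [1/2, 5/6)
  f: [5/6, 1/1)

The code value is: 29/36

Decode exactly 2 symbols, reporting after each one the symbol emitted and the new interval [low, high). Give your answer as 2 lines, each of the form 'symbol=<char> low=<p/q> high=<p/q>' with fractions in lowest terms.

Step 1: interval [0/1, 1/1), width = 1/1 - 0/1 = 1/1
  'd': [0/1 + 1/1*0/1, 0/1 + 1/1*1/2) = [0/1, 1/2)
  'b': [0/1 + 1/1*1/2, 0/1 + 1/1*5/6) = [1/2, 5/6) <- contains code 29/36
  'f': [0/1 + 1/1*5/6, 0/1 + 1/1*1/1) = [5/6, 1/1)
  emit 'b', narrow to [1/2, 5/6)
Step 2: interval [1/2, 5/6), width = 5/6 - 1/2 = 1/3
  'd': [1/2 + 1/3*0/1, 1/2 + 1/3*1/2) = [1/2, 2/3)
  'b': [1/2 + 1/3*1/2, 1/2 + 1/3*5/6) = [2/3, 7/9)
  'f': [1/2 + 1/3*5/6, 1/2 + 1/3*1/1) = [7/9, 5/6) <- contains code 29/36
  emit 'f', narrow to [7/9, 5/6)

Answer: symbol=b low=1/2 high=5/6
symbol=f low=7/9 high=5/6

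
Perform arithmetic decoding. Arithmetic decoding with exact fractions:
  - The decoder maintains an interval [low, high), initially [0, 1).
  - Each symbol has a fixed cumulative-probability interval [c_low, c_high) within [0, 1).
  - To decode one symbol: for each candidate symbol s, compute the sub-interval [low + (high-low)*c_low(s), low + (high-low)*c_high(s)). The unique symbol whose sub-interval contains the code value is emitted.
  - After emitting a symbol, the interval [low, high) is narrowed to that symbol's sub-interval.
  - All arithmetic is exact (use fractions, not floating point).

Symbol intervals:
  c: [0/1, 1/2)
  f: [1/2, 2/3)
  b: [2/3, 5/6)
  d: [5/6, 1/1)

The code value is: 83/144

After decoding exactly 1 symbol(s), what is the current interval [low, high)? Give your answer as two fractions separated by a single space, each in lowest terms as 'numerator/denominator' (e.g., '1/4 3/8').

Answer: 1/2 2/3

Derivation:
Step 1: interval [0/1, 1/1), width = 1/1 - 0/1 = 1/1
  'c': [0/1 + 1/1*0/1, 0/1 + 1/1*1/2) = [0/1, 1/2)
  'f': [0/1 + 1/1*1/2, 0/1 + 1/1*2/3) = [1/2, 2/3) <- contains code 83/144
  'b': [0/1 + 1/1*2/3, 0/1 + 1/1*5/6) = [2/3, 5/6)
  'd': [0/1 + 1/1*5/6, 0/1 + 1/1*1/1) = [5/6, 1/1)
  emit 'f', narrow to [1/2, 2/3)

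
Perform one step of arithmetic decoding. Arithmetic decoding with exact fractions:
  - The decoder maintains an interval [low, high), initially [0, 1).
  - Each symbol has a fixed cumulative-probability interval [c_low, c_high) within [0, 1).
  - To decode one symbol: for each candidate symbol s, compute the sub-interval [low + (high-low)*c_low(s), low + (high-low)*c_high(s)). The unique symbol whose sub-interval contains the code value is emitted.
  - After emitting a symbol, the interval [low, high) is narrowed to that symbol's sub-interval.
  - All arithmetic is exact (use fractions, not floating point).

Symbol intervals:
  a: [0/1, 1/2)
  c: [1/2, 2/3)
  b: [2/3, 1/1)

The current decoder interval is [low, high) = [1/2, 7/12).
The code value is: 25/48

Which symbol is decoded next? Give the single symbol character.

Interval width = high − low = 7/12 − 1/2 = 1/12
Scaled code = (code − low) / width = (25/48 − 1/2) / 1/12 = 1/4
  a: [0/1, 1/2) ← scaled code falls here ✓
  c: [1/2, 2/3) 
  b: [2/3, 1/1) 

Answer: a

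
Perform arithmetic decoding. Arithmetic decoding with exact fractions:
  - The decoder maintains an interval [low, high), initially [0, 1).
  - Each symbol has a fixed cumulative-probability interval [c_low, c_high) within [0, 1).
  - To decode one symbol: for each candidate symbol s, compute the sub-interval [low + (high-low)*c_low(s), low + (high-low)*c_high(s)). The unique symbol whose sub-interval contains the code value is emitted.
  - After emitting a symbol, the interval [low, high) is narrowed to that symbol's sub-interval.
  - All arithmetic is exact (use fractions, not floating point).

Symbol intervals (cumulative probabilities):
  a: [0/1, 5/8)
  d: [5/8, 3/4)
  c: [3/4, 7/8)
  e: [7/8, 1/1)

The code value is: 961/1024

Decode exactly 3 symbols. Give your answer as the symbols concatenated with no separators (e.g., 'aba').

Answer: eac

Derivation:
Step 1: interval [0/1, 1/1), width = 1/1 - 0/1 = 1/1
  'a': [0/1 + 1/1*0/1, 0/1 + 1/1*5/8) = [0/1, 5/8)
  'd': [0/1 + 1/1*5/8, 0/1 + 1/1*3/4) = [5/8, 3/4)
  'c': [0/1 + 1/1*3/4, 0/1 + 1/1*7/8) = [3/4, 7/8)
  'e': [0/1 + 1/1*7/8, 0/1 + 1/1*1/1) = [7/8, 1/1) <- contains code 961/1024
  emit 'e', narrow to [7/8, 1/1)
Step 2: interval [7/8, 1/1), width = 1/1 - 7/8 = 1/8
  'a': [7/8 + 1/8*0/1, 7/8 + 1/8*5/8) = [7/8, 61/64) <- contains code 961/1024
  'd': [7/8 + 1/8*5/8, 7/8 + 1/8*3/4) = [61/64, 31/32)
  'c': [7/8 + 1/8*3/4, 7/8 + 1/8*7/8) = [31/32, 63/64)
  'e': [7/8 + 1/8*7/8, 7/8 + 1/8*1/1) = [63/64, 1/1)
  emit 'a', narrow to [7/8, 61/64)
Step 3: interval [7/8, 61/64), width = 61/64 - 7/8 = 5/64
  'a': [7/8 + 5/64*0/1, 7/8 + 5/64*5/8) = [7/8, 473/512)
  'd': [7/8 + 5/64*5/8, 7/8 + 5/64*3/4) = [473/512, 239/256)
  'c': [7/8 + 5/64*3/4, 7/8 + 5/64*7/8) = [239/256, 483/512) <- contains code 961/1024
  'e': [7/8 + 5/64*7/8, 7/8 + 5/64*1/1) = [483/512, 61/64)
  emit 'c', narrow to [239/256, 483/512)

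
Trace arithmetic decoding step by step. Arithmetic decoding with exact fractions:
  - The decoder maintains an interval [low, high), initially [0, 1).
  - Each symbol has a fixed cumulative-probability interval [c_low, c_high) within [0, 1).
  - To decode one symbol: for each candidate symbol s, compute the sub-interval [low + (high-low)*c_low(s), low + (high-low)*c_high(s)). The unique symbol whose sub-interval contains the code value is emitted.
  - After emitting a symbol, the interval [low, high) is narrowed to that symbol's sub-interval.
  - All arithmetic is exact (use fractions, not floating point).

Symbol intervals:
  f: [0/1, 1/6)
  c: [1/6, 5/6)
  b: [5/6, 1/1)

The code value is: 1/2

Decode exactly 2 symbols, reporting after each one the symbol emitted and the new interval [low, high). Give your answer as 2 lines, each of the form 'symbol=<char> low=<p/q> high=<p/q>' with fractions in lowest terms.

Answer: symbol=c low=1/6 high=5/6
symbol=c low=5/18 high=13/18

Derivation:
Step 1: interval [0/1, 1/1), width = 1/1 - 0/1 = 1/1
  'f': [0/1 + 1/1*0/1, 0/1 + 1/1*1/6) = [0/1, 1/6)
  'c': [0/1 + 1/1*1/6, 0/1 + 1/1*5/6) = [1/6, 5/6) <- contains code 1/2
  'b': [0/1 + 1/1*5/6, 0/1 + 1/1*1/1) = [5/6, 1/1)
  emit 'c', narrow to [1/6, 5/6)
Step 2: interval [1/6, 5/6), width = 5/6 - 1/6 = 2/3
  'f': [1/6 + 2/3*0/1, 1/6 + 2/3*1/6) = [1/6, 5/18)
  'c': [1/6 + 2/3*1/6, 1/6 + 2/3*5/6) = [5/18, 13/18) <- contains code 1/2
  'b': [1/6 + 2/3*5/6, 1/6 + 2/3*1/1) = [13/18, 5/6)
  emit 'c', narrow to [5/18, 13/18)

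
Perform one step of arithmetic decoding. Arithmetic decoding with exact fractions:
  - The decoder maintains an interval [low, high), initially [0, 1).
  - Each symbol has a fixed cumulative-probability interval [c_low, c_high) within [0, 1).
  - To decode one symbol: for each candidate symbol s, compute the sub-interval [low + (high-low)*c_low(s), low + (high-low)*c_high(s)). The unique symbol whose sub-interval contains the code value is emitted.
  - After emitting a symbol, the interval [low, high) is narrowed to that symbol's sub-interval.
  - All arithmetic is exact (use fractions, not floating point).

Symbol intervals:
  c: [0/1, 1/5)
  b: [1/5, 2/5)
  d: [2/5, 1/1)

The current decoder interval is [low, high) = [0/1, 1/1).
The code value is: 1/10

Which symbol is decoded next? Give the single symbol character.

Answer: c

Derivation:
Interval width = high − low = 1/1 − 0/1 = 1/1
Scaled code = (code − low) / width = (1/10 − 0/1) / 1/1 = 1/10
  c: [0/1, 1/5) ← scaled code falls here ✓
  b: [1/5, 2/5) 
  d: [2/5, 1/1) 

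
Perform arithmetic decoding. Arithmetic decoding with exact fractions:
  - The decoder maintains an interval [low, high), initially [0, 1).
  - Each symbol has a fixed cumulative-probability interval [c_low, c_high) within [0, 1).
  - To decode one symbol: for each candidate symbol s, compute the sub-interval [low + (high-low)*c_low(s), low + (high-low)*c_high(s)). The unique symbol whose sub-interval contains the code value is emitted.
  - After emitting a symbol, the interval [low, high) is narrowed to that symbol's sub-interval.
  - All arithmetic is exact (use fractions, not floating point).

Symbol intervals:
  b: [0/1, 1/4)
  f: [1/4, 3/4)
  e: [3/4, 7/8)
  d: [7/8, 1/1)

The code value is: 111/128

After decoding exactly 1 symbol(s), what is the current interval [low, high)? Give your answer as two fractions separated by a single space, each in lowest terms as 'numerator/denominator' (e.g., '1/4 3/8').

Answer: 3/4 7/8

Derivation:
Step 1: interval [0/1, 1/1), width = 1/1 - 0/1 = 1/1
  'b': [0/1 + 1/1*0/1, 0/1 + 1/1*1/4) = [0/1, 1/4)
  'f': [0/1 + 1/1*1/4, 0/1 + 1/1*3/4) = [1/4, 3/4)
  'e': [0/1 + 1/1*3/4, 0/1 + 1/1*7/8) = [3/4, 7/8) <- contains code 111/128
  'd': [0/1 + 1/1*7/8, 0/1 + 1/1*1/1) = [7/8, 1/1)
  emit 'e', narrow to [3/4, 7/8)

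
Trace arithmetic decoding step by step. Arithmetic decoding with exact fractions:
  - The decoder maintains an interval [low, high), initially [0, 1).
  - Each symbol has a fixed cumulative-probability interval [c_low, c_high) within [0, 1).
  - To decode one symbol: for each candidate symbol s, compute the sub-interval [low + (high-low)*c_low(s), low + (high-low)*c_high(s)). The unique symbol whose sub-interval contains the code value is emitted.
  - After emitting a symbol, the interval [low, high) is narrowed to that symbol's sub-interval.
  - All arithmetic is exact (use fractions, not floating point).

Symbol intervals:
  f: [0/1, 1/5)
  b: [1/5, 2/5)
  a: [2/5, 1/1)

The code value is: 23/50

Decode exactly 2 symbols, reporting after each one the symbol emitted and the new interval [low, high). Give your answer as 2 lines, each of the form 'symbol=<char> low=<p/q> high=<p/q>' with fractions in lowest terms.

Answer: symbol=a low=2/5 high=1/1
symbol=f low=2/5 high=13/25

Derivation:
Step 1: interval [0/1, 1/1), width = 1/1 - 0/1 = 1/1
  'f': [0/1 + 1/1*0/1, 0/1 + 1/1*1/5) = [0/1, 1/5)
  'b': [0/1 + 1/1*1/5, 0/1 + 1/1*2/5) = [1/5, 2/5)
  'a': [0/1 + 1/1*2/5, 0/1 + 1/1*1/1) = [2/5, 1/1) <- contains code 23/50
  emit 'a', narrow to [2/5, 1/1)
Step 2: interval [2/5, 1/1), width = 1/1 - 2/5 = 3/5
  'f': [2/5 + 3/5*0/1, 2/5 + 3/5*1/5) = [2/5, 13/25) <- contains code 23/50
  'b': [2/5 + 3/5*1/5, 2/5 + 3/5*2/5) = [13/25, 16/25)
  'a': [2/5 + 3/5*2/5, 2/5 + 3/5*1/1) = [16/25, 1/1)
  emit 'f', narrow to [2/5, 13/25)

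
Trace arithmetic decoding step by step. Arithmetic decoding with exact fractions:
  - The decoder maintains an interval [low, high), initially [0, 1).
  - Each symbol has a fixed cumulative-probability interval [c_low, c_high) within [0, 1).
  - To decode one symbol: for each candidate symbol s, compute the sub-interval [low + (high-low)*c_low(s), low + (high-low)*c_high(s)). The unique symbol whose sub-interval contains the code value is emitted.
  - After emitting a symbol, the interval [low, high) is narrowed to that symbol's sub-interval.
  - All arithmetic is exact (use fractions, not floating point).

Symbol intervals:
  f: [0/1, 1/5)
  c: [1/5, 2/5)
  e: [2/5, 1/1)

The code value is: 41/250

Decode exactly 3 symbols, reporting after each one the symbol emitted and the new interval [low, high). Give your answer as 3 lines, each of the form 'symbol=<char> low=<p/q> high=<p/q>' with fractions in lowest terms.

Step 1: interval [0/1, 1/1), width = 1/1 - 0/1 = 1/1
  'f': [0/1 + 1/1*0/1, 0/1 + 1/1*1/5) = [0/1, 1/5) <- contains code 41/250
  'c': [0/1 + 1/1*1/5, 0/1 + 1/1*2/5) = [1/5, 2/5)
  'e': [0/1 + 1/1*2/5, 0/1 + 1/1*1/1) = [2/5, 1/1)
  emit 'f', narrow to [0/1, 1/5)
Step 2: interval [0/1, 1/5), width = 1/5 - 0/1 = 1/5
  'f': [0/1 + 1/5*0/1, 0/1 + 1/5*1/5) = [0/1, 1/25)
  'c': [0/1 + 1/5*1/5, 0/1 + 1/5*2/5) = [1/25, 2/25)
  'e': [0/1 + 1/5*2/5, 0/1 + 1/5*1/1) = [2/25, 1/5) <- contains code 41/250
  emit 'e', narrow to [2/25, 1/5)
Step 3: interval [2/25, 1/5), width = 1/5 - 2/25 = 3/25
  'f': [2/25 + 3/25*0/1, 2/25 + 3/25*1/5) = [2/25, 13/125)
  'c': [2/25 + 3/25*1/5, 2/25 + 3/25*2/5) = [13/125, 16/125)
  'e': [2/25 + 3/25*2/5, 2/25 + 3/25*1/1) = [16/125, 1/5) <- contains code 41/250
  emit 'e', narrow to [16/125, 1/5)

Answer: symbol=f low=0/1 high=1/5
symbol=e low=2/25 high=1/5
symbol=e low=16/125 high=1/5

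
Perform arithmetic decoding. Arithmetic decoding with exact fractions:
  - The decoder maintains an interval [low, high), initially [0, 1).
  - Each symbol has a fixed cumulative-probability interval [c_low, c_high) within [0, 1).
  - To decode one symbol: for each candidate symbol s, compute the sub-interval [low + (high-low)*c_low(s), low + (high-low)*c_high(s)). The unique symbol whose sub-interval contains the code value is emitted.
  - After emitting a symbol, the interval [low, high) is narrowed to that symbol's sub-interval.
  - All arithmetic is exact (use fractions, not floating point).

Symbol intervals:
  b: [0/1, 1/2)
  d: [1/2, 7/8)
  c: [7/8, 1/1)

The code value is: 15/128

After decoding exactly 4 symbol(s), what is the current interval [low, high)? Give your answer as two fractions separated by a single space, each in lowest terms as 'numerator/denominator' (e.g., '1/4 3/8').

Step 1: interval [0/1, 1/1), width = 1/1 - 0/1 = 1/1
  'b': [0/1 + 1/1*0/1, 0/1 + 1/1*1/2) = [0/1, 1/2) <- contains code 15/128
  'd': [0/1 + 1/1*1/2, 0/1 + 1/1*7/8) = [1/2, 7/8)
  'c': [0/1 + 1/1*7/8, 0/1 + 1/1*1/1) = [7/8, 1/1)
  emit 'b', narrow to [0/1, 1/2)
Step 2: interval [0/1, 1/2), width = 1/2 - 0/1 = 1/2
  'b': [0/1 + 1/2*0/1, 0/1 + 1/2*1/2) = [0/1, 1/4) <- contains code 15/128
  'd': [0/1 + 1/2*1/2, 0/1 + 1/2*7/8) = [1/4, 7/16)
  'c': [0/1 + 1/2*7/8, 0/1 + 1/2*1/1) = [7/16, 1/2)
  emit 'b', narrow to [0/1, 1/4)
Step 3: interval [0/1, 1/4), width = 1/4 - 0/1 = 1/4
  'b': [0/1 + 1/4*0/1, 0/1 + 1/4*1/2) = [0/1, 1/8) <- contains code 15/128
  'd': [0/1 + 1/4*1/2, 0/1 + 1/4*7/8) = [1/8, 7/32)
  'c': [0/1 + 1/4*7/8, 0/1 + 1/4*1/1) = [7/32, 1/4)
  emit 'b', narrow to [0/1, 1/8)
Step 4: interval [0/1, 1/8), width = 1/8 - 0/1 = 1/8
  'b': [0/1 + 1/8*0/1, 0/1 + 1/8*1/2) = [0/1, 1/16)
  'd': [0/1 + 1/8*1/2, 0/1 + 1/8*7/8) = [1/16, 7/64)
  'c': [0/1 + 1/8*7/8, 0/1 + 1/8*1/1) = [7/64, 1/8) <- contains code 15/128
  emit 'c', narrow to [7/64, 1/8)

Answer: 7/64 1/8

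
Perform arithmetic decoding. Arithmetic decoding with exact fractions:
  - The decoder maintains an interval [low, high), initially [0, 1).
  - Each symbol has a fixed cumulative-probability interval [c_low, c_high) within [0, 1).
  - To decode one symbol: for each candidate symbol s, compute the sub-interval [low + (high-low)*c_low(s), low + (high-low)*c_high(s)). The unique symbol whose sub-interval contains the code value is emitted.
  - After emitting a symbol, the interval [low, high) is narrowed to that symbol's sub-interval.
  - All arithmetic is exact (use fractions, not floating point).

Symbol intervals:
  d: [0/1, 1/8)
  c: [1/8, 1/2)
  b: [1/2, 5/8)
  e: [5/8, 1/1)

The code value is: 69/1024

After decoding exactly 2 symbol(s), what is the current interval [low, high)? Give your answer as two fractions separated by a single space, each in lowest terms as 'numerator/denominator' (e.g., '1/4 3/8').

Step 1: interval [0/1, 1/1), width = 1/1 - 0/1 = 1/1
  'd': [0/1 + 1/1*0/1, 0/1 + 1/1*1/8) = [0/1, 1/8) <- contains code 69/1024
  'c': [0/1 + 1/1*1/8, 0/1 + 1/1*1/2) = [1/8, 1/2)
  'b': [0/1 + 1/1*1/2, 0/1 + 1/1*5/8) = [1/2, 5/8)
  'e': [0/1 + 1/1*5/8, 0/1 + 1/1*1/1) = [5/8, 1/1)
  emit 'd', narrow to [0/1, 1/8)
Step 2: interval [0/1, 1/8), width = 1/8 - 0/1 = 1/8
  'd': [0/1 + 1/8*0/1, 0/1 + 1/8*1/8) = [0/1, 1/64)
  'c': [0/1 + 1/8*1/8, 0/1 + 1/8*1/2) = [1/64, 1/16)
  'b': [0/1 + 1/8*1/2, 0/1 + 1/8*5/8) = [1/16, 5/64) <- contains code 69/1024
  'e': [0/1 + 1/8*5/8, 0/1 + 1/8*1/1) = [5/64, 1/8)
  emit 'b', narrow to [1/16, 5/64)

Answer: 1/16 5/64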